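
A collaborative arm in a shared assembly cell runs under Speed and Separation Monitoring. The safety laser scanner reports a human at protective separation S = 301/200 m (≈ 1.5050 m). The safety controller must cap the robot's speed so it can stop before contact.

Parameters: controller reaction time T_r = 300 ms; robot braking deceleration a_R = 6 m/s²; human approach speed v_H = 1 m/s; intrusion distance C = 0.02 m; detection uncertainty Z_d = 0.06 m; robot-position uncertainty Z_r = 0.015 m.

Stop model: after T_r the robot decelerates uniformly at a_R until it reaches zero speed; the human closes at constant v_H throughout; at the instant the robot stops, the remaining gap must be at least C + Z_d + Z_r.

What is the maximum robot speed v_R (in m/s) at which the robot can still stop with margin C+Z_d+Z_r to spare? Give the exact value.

at the boundary: (1/12)·v² + (7/15)·v + (-111/100) = 0
  disc = (7/15)² − 4·(1/12)·(-111/100) = 529/900 ; √disc = 23/30
  v_R = (−(7/15) + 23/30) / (2·(1/12)) = 9/5 m/s
check:
T_s = v_R/a_R = (9/5)/6 = 0.3000 s
robot in T_r: 1.8000·0.3000 = 0.5400 m
robot covers 1.8000·0.3000 − ½·6.0000·0.3000² = 0.2700 m while stopping
human closes 1.0000·0.6000 = 0.6000 m
C+Z_d+Z_r = 0.0200+0.0600+0.0150 = 0.0950 m
sum ≈ 0.5400+0.2700+0.6000+0.0950 ≈ 1.5050 m = S ✓

v_R_max = 9/5 m/s = 1.8000 m/s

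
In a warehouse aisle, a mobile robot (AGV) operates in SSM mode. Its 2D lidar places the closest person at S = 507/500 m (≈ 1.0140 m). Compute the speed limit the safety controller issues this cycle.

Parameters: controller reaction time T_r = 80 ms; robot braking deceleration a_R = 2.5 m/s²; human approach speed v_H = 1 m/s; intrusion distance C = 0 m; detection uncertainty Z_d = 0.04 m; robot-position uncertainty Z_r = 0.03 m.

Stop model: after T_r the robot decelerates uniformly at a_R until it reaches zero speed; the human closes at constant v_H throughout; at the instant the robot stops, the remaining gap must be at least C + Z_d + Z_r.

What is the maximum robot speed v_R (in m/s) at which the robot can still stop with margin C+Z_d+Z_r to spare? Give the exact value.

v_R_max = 6/5 m/s = 1.2000 m/s

at the boundary: (1/5)·v² + (12/25)·v + (-108/125) = 0
  disc = (12/25)² − 4·(1/5)·(-108/125) = 576/625 ; √disc = 24/25
  v_R = (−(12/25) + 24/25) / (2·(1/5)) = 6/5 m/s
check:
T_s = v_R/a_R = (6/5)/(5/2) = 0.4800 s
robot covers v_R·T_r = 1.2000·0.0800 = 0.0960 m before braking
braking distance = 1.2000²/(2·2.5000) = 0.2880 m
human over T_r+T_s: 1.0000·(0.0800+0.4800) = 0.5600 m
C+Z_d+Z_r = 0.0000+0.0400+0.0300 = 0.0700 m
sum ≈ 0.0960+0.2880+0.5600+0.0700 ≈ 1.0140 m = S ✓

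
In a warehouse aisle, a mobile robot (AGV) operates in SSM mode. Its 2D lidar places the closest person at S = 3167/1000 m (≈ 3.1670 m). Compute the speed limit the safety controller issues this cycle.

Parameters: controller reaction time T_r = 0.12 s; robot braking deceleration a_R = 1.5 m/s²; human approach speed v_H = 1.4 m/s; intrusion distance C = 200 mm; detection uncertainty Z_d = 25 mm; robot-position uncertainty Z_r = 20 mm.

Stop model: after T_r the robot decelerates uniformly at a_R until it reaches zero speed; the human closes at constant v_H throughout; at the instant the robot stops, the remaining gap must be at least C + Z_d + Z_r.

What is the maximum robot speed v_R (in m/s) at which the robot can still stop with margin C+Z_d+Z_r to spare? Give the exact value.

quadratic (1/3)·v² + (79/75)·v + (-1377/500) = 0
  disc = (79/75)² − 4·(1/3)·(-1377/500) = 26896/5625 ; √disc = 164/75
  v_R = (−(79/75) + 164/75) / (2·(1/3)) = 17/10 m/s
check:
T_s = v_R/a_R = (17/10)/(3/2) = 1.1333 s
reaction-phase robot travel = 1.7000·0.1200 = 0.2040 m
robot under decel: 1.7000²/(2·1.5000) = 0.9633 m
person approaches 1.4000·(0.1200+1.1333) = 1.7547 m
C+Z_d+Z_r = 0.2000+0.0250+0.0200 = 0.2450 m
sum ≈ 0.2040+0.9633+1.7547+0.2450 ≈ 3.1670 m = S ✓

v_R_max = 17/10 m/s = 1.7000 m/s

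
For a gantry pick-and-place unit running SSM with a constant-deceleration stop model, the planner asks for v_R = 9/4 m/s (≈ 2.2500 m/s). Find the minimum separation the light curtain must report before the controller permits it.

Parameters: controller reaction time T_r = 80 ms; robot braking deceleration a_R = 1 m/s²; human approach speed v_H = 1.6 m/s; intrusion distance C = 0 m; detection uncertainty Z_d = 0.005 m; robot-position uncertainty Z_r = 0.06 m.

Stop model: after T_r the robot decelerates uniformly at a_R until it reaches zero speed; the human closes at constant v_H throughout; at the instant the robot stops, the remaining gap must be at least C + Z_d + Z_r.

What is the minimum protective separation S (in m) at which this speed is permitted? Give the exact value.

stop time T_s = (9/4)/1 = 2.2500 s
robot covers v_R·T_r = 2.2500·0.0800 = 0.1800 m before braking
robot covers 2.2500·2.2500 − ½·1.0000·2.2500² = 2.5312 m while stopping
human over T_r+T_s: 1.6000·(0.0800+2.2500) = 3.7280 m
residual clearance needed = 0.0000+0.0050+0.0600 = 0.0650 m
S_min ≈ 0.1800+2.5312+3.7280+0.0650  ⇒  S_min = 26017/4000 m

S_min = 26017/4000 m = 6.5042 m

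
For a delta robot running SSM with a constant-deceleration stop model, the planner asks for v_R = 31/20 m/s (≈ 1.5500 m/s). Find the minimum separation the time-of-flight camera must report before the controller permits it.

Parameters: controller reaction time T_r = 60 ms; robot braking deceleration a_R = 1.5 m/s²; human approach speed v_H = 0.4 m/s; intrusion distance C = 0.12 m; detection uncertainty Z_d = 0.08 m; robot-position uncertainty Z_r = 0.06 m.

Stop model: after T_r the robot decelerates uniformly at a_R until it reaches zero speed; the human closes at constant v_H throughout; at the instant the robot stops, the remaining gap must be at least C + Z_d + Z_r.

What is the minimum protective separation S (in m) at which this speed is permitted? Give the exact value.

braking lasts T_s = (31/20)/(3/2) = 1.0333 s
robot in T_r: 1.5500·0.0600 = 0.0930 m
robot under decel: 1.5500²/(2·1.5000) = 0.8008 m
human over T_r+T_s: 0.4000·(0.0600+1.0333) = 0.4373 m
C+Z_d+Z_r = 0.1200+0.0800+0.0600 = 0.2600 m
S_min ≈ 0.0930+0.8008+0.4373+0.2600  ⇒  S_min = 9547/6000 m

S_min = 9547/6000 m = 1.5912 m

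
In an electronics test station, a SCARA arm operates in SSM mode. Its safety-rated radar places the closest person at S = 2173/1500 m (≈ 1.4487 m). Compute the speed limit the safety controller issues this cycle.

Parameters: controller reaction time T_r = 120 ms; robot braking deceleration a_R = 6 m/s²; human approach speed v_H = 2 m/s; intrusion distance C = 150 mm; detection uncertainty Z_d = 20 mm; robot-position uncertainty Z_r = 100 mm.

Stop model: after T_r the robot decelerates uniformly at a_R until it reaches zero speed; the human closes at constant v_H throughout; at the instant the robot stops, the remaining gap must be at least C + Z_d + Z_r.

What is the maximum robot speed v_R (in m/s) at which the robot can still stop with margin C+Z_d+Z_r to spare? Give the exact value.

v_R_max = 8/5 m/s = 1.6000 m/s

quadratic (1/12)·v² + (34/75)·v + (-352/375) = 0
  disc = (34/75)² − 4·(1/12)·(-352/375) = 324/625 ; √disc = 18/25
  v_R = (−(34/75) + 18/25) / (2·(1/12)) = 8/5 m/s
check:
stop time T_s = (8/5)/6 = 0.2667 s
robot in T_r: 1.6000·0.1200 = 0.1920 m
braking distance = 1.6000²/(2·6.0000) = 0.2133 m
person approaches 2.0000·(0.1200+0.2667) = 0.7733 m
residual clearance needed = 0.1500+0.0200+0.1000 = 0.2700 m
sum ≈ 0.1920+0.2133+0.7733+0.2700 ≈ 1.4487 m = S ✓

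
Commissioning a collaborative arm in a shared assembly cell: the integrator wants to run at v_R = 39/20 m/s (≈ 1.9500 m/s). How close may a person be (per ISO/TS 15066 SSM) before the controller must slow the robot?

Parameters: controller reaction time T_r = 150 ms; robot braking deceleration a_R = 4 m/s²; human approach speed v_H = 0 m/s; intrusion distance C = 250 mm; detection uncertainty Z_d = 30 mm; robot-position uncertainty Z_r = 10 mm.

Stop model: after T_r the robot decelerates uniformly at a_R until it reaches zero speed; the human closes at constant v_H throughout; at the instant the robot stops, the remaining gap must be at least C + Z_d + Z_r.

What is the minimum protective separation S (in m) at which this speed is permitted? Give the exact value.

T_s = v_R/a_R = (39/20)/4 = 0.4875 s
robot covers v_R·T_r = 1.9500·0.1500 = 0.2925 m before braking
robot covers 1.9500·0.4875 − ½·4.0000·0.4875² = 0.4753 m while stopping
human closes 0.0000·0.6375 = 0.0000 m
residual clearance needed = 0.2500+0.0300+0.0100 = 0.2900 m
S_min ≈ 0.2925+0.4753+0.0000+0.2900  ⇒  S_min = 677/640 m

S_min = 677/640 m = 1.0578 m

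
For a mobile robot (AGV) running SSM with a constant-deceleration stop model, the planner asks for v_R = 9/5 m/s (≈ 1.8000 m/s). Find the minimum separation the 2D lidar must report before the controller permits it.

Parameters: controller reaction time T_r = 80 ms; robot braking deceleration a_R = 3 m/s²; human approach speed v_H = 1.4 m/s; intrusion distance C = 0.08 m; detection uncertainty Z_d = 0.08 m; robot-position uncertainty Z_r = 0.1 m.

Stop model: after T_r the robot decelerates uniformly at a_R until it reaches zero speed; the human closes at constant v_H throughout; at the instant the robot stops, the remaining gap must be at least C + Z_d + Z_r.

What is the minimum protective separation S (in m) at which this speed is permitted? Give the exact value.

braking lasts T_s = (9/5)/3 = 0.6000 s
robot in T_r: 1.8000·0.0800 = 0.1440 m
robot covers 1.8000·0.6000 − ½·3.0000·0.6000² = 0.5400 m while stopping
human over T_r+T_s: 1.4000·(0.0800+0.6000) = 0.9520 m
C+Z_d+Z_r = 0.0800+0.0800+0.1000 = 0.2600 m
S_min ≈ 0.1440+0.5400+0.9520+0.2600  ⇒  S_min = 237/125 m

S_min = 237/125 m = 1.8960 m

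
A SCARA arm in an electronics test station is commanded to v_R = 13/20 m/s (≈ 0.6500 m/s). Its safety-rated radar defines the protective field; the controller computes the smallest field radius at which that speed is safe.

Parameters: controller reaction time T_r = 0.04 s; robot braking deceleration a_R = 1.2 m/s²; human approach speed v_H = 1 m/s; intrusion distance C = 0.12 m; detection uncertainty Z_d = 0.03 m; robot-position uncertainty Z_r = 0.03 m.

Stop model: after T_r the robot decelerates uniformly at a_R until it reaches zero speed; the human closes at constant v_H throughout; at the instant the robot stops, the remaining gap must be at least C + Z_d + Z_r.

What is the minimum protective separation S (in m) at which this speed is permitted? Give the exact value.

S_min = 23129/24000 m = 0.9637 m

stop time T_s = (13/20)/(6/5) = 0.5417 s
reaction-phase robot travel = 0.6500·0.0400 = 0.0260 m
robot covers 0.6500·0.5417 − ½·1.2000·0.5417² = 0.1760 m while stopping
person approaches 1.0000·(0.0400+0.5417) = 0.5817 m
margins: 0.1200+0.0300+0.0300 = 0.1800 m
S_min ≈ 0.0260+0.1760+0.5817+0.1800  ⇒  S_min = 23129/24000 m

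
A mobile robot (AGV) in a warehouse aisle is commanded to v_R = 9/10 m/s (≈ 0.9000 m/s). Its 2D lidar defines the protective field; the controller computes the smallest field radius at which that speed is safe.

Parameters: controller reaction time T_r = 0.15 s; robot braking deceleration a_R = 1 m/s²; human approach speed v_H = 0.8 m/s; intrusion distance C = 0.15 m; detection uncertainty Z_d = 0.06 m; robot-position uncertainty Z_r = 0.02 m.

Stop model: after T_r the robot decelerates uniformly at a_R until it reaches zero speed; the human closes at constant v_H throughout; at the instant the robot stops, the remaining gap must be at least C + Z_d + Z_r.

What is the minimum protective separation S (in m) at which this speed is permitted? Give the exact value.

S_min = 161/100 m = 1.6100 m

braking lasts T_s = (9/10)/1 = 0.9000 s
reaction-phase robot travel = 0.9000·0.1500 = 0.1350 m
robot under decel: 0.9000²/(2·1.0000) = 0.4050 m
person approaches 0.8000·(0.1500+0.9000) = 0.8400 m
C+Z_d+Z_r = 0.1500+0.0600+0.0200 = 0.2300 m
S_min ≈ 0.1350+0.4050+0.8400+0.2300  ⇒  S_min = 161/100 m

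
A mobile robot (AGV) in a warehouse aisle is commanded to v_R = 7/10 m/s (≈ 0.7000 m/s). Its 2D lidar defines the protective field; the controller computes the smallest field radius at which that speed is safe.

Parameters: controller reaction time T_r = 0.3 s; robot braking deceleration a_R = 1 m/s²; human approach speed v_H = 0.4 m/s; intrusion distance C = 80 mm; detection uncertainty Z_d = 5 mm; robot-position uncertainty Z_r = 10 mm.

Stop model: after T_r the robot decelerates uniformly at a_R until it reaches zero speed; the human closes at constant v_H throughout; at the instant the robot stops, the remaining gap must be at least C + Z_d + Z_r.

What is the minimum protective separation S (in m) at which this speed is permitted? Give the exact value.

S_min = 19/20 m = 0.9500 m

T_s = v_R/a_R = (7/10)/1 = 0.7000 s
reaction-phase robot travel = 0.7000·0.3000 = 0.2100 m
robot covers 0.7000·0.7000 − ½·1.0000·0.7000² = 0.2450 m while stopping
human over T_r+T_s: 0.4000·(0.3000+0.7000) = 0.4000 m
C+Z_d+Z_r = 0.0800+0.0050+0.0100 = 0.0950 m
S_min ≈ 0.2100+0.2450+0.4000+0.0950  ⇒  S_min = 19/20 m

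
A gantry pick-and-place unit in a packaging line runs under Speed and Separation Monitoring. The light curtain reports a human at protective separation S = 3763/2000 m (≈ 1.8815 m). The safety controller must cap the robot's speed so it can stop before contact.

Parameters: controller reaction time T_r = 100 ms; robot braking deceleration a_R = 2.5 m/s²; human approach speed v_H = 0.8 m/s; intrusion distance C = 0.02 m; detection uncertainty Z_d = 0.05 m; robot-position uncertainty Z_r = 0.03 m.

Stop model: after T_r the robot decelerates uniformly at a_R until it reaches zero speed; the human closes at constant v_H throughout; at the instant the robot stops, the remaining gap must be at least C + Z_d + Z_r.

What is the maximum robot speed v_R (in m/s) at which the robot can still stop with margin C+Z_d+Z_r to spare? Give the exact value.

at the boundary: (1/5)·v² + (21/50)·v + (-3403/2000) = 0
  disc = (21/50)² − 4·(1/5)·(-3403/2000) = 961/625 ; √disc = 31/25
  v_R = (−(21/50) + 31/25) / (2·(1/5)) = 41/20 m/s
check:
braking lasts T_s = (41/20)/(5/2) = 0.8200 s
reaction-phase robot travel = 2.0500·0.1000 = 0.2050 m
robot covers 2.0500·0.8200 − ½·2.5000·0.8200² = 0.8405 m while stopping
human over T_r+T_s: 0.8000·(0.1000+0.8200) = 0.7360 m
residual clearance needed = 0.0200+0.0500+0.0300 = 0.1000 m
sum ≈ 0.2050+0.8405+0.7360+0.1000 ≈ 1.8815 m = S ✓

v_R_max = 41/20 m/s = 2.0500 m/s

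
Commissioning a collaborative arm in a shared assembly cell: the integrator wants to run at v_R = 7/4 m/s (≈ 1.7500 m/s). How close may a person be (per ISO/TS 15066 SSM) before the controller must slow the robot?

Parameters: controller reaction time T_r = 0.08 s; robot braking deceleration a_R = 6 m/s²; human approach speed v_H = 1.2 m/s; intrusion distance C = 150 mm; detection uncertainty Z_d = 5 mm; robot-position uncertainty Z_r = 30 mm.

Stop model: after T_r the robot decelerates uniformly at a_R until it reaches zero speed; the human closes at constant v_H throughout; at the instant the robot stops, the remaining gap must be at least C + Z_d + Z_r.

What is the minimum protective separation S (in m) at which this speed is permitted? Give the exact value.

S_min = 24629/24000 m = 1.0262 m

stop time T_s = (7/4)/6 = 0.2917 s
robot covers v_R·T_r = 1.7500·0.0800 = 0.1400 m before braking
braking distance = 1.7500²/(2·6.0000) = 0.2552 m
human over T_r+T_s: 1.2000·(0.0800+0.2917) = 0.4460 m
margins: 0.1500+0.0050+0.0300 = 0.1850 m
S_min ≈ 0.1400+0.2552+0.4460+0.1850  ⇒  S_min = 24629/24000 m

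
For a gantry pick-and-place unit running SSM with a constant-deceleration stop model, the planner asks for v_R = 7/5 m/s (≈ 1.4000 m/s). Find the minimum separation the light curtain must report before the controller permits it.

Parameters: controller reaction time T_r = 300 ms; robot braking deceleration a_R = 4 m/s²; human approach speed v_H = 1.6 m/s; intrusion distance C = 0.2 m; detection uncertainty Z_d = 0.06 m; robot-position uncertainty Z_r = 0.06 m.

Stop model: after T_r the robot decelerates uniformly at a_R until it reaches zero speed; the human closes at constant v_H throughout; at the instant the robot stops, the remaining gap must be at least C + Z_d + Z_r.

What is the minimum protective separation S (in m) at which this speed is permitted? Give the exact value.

S_min = 81/40 m = 2.0250 m

stop time T_s = (7/5)/4 = 0.3500 s
reaction-phase robot travel = 1.4000·0.3000 = 0.4200 m
braking distance = 1.4000²/(2·4.0000) = 0.2450 m
human over T_r+T_s: 1.6000·(0.3000+0.3500) = 1.0400 m
margins: 0.2000+0.0600+0.0600 = 0.3200 m
S_min ≈ 0.4200+0.2450+1.0400+0.3200  ⇒  S_min = 81/40 m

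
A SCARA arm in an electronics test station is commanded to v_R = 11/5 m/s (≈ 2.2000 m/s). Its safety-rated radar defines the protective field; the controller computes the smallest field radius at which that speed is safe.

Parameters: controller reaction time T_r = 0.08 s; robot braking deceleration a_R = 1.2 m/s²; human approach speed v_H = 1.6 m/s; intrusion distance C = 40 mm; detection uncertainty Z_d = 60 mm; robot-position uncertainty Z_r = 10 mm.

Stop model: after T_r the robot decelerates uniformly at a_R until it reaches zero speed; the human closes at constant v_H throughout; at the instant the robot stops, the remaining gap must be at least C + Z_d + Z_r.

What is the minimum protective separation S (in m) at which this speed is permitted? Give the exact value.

T_s = v_R/a_R = (11/5)/(6/5) = 1.8333 s
robot in T_r: 2.2000·0.0800 = 0.1760 m
robot covers 2.2000·1.8333 − ½·1.2000·1.8333² = 2.0167 m while stopping
person approaches 1.6000·(0.0800+1.8333) = 3.0613 m
C+Z_d+Z_r = 0.0400+0.0600+0.0100 = 0.1100 m
S_min ≈ 0.1760+2.0167+3.0613+0.1100  ⇒  S_min = 1341/250 m

S_min = 1341/250 m = 5.3640 m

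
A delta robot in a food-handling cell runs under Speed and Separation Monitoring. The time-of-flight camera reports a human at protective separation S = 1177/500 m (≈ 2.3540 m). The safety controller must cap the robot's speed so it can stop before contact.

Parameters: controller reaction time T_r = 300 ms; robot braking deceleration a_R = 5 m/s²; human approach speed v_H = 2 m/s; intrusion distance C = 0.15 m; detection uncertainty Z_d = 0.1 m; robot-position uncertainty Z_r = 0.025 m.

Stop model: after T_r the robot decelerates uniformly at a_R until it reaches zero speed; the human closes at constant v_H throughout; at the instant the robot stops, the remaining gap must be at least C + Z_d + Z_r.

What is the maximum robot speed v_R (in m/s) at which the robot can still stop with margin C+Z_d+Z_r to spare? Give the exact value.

quadratic (1/10)·v² + (7/10)·v + (-1479/1000) = 0
  disc = (7/10)² − 4·(1/10)·(-1479/1000) = 676/625 ; √disc = 26/25
  v_R = (−(7/10) + 26/25) / (2·(1/10)) = 17/10 m/s
check:
T_s = v_R/a_R = (17/10)/5 = 0.3400 s
reaction-phase robot travel = 1.7000·0.3000 = 0.5100 m
braking distance = 1.7000²/(2·5.0000) = 0.2890 m
human closes 2.0000·0.6400 = 1.2800 m
C+Z_d+Z_r = 0.1500+0.1000+0.0250 = 0.2750 m
sum ≈ 0.5100+0.2890+1.2800+0.2750 ≈ 2.3540 m = S ✓

v_R_max = 17/10 m/s = 1.7000 m/s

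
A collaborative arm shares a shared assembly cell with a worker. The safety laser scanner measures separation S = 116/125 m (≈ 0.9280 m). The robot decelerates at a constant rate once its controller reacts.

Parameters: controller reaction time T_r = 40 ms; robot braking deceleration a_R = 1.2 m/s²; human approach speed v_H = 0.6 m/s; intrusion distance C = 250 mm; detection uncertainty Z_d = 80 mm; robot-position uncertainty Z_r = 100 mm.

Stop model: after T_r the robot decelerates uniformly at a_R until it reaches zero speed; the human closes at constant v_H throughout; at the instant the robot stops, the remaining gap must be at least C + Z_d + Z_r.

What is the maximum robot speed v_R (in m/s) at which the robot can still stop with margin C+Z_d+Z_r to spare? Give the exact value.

v_R_max = 3/5 m/s = 0.6000 m/s

quadratic (5/12)·v² + (27/50)·v + (-237/500) = 0
  disc = (27/50)² − 4·(5/12)·(-237/500) = 676/625 ; √disc = 26/25
  v_R = (−(27/50) + 26/25) / (2·(5/12)) = 3/5 m/s
check:
T_s = v_R/a_R = (3/5)/(6/5) = 0.5000 s
reaction-phase robot travel = 0.6000·0.0400 = 0.0240 m
robot covers 0.6000·0.5000 − ½·1.2000·0.5000² = 0.1500 m while stopping
human closes 0.6000·0.5400 = 0.3240 m
margins: 0.2500+0.0800+0.1000 = 0.4300 m
sum ≈ 0.0240+0.1500+0.3240+0.4300 ≈ 0.9280 m = S ✓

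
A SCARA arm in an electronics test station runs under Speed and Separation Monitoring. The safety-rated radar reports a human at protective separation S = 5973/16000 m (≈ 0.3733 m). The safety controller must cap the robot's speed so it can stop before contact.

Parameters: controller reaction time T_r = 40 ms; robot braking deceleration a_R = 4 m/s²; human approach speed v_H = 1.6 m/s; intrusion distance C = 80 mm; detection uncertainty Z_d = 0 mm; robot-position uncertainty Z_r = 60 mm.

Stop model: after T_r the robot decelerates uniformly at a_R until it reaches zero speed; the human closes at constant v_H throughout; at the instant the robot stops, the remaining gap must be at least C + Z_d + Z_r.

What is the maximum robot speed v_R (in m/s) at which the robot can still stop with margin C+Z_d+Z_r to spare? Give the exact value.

v_R_max = 7/20 m/s = 0.3500 m/s

collect terms ⇒ (1/8)·v_R² + (11/25)·v_R + (-2709/16000) = 0
  disc = (11/25)² − 4·(1/8)·(-2709/16000) = 44521/160000 ; √disc = 211/400
  v_R = (−(11/25) + 211/400) / (2·(1/8)) = 7/20 m/s
check:
T_s = v_R/a_R = (7/20)/4 = 0.0875 s
robot in T_r: 0.3500·0.0400 = 0.0140 m
braking distance = 0.3500²/(2·4.0000) = 0.0153 m
human closes 1.6000·0.1275 = 0.2040 m
margins: 0.0800+0.0000+0.0600 = 0.1400 m
sum ≈ 0.0140+0.0153+0.2040+0.1400 ≈ 0.3733 m = S ✓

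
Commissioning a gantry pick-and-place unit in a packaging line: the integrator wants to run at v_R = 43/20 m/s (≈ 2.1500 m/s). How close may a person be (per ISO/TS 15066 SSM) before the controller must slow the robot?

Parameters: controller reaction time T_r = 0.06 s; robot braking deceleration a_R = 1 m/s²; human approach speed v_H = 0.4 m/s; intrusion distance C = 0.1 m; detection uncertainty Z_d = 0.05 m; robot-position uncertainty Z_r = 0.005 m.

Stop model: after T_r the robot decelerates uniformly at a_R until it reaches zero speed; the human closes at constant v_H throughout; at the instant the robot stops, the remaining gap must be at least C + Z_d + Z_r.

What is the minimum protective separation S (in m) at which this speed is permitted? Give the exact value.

S_min = 13917/4000 m = 3.4792 m

braking lasts T_s = (43/20)/1 = 2.1500 s
reaction-phase robot travel = 2.1500·0.0600 = 0.1290 m
robot under decel: 2.1500²/(2·1.0000) = 2.3112 m
person approaches 0.4000·(0.0600+2.1500) = 0.8840 m
residual clearance needed = 0.1000+0.0500+0.0050 = 0.1550 m
S_min ≈ 0.1290+2.3112+0.8840+0.1550  ⇒  S_min = 13917/4000 m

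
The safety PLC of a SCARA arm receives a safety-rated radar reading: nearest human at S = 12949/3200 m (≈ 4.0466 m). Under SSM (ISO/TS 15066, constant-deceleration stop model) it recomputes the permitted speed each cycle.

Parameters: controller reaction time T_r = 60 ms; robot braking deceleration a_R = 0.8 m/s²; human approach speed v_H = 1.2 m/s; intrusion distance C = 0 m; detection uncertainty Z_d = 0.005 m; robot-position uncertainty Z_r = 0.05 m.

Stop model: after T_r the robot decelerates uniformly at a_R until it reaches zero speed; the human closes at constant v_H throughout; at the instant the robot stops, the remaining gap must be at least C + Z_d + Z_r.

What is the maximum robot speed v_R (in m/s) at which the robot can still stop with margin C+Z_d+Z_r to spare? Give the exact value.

collect terms ⇒ (5/8)·v_R² + (39/25)·v_R + (-62713/16000) = 0
  disc = (39/25)² − 4·(5/8)·(-62713/16000) = 1957201/160000 ; √disc = 1399/400
  v_R = (−(39/25) + 1399/400) / (2·(5/8)) = 31/20 m/s
check:
stop time T_s = (31/20)/(4/5) = 1.9375 s
robot in T_r: 1.5500·0.0600 = 0.0930 m
braking distance = 1.5500²/(2·0.8000) = 1.5016 m
human closes 1.2000·1.9975 = 2.3970 m
margins: 0.0000+0.0050+0.0500 = 0.0550 m
sum ≈ 0.0930+1.5016+2.3970+0.0550 ≈ 4.0466 m = S ✓

v_R_max = 31/20 m/s = 1.5500 m/s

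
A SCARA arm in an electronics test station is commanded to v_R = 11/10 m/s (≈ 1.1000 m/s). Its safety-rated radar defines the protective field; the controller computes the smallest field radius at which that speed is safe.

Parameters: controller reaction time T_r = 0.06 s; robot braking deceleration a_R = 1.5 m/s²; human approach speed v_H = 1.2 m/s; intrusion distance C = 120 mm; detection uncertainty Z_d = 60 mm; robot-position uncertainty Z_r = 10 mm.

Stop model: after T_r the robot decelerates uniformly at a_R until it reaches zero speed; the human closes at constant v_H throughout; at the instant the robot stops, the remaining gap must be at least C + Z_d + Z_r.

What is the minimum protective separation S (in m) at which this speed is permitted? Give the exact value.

S_min = 2417/1500 m = 1.6113 m

T_s = v_R/a_R = (11/10)/(3/2) = 0.7333 s
robot in T_r: 1.1000·0.0600 = 0.0660 m
robot under decel: 1.1000²/(2·1.5000) = 0.4033 m
person approaches 1.2000·(0.0600+0.7333) = 0.9520 m
C+Z_d+Z_r = 0.1200+0.0600+0.0100 = 0.1900 m
S_min ≈ 0.0660+0.4033+0.9520+0.1900  ⇒  S_min = 2417/1500 m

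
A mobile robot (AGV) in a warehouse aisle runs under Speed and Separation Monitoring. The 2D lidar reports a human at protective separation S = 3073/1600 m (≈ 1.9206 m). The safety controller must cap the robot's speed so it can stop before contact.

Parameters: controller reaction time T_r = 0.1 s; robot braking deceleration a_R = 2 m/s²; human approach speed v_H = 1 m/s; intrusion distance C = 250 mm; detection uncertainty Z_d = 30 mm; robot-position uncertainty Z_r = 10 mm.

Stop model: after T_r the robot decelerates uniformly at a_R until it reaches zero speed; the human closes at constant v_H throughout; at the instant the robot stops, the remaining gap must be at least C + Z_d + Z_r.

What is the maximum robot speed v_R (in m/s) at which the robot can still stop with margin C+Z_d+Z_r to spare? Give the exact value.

v_R_max = 31/20 m/s = 1.5500 m/s

quadratic (1/4)·v² + (3/5)·v + (-2449/1600) = 0
  disc = (3/5)² − 4·(1/4)·(-2449/1600) = 121/64 ; √disc = 11/8
  v_R = (−(3/5) + 11/8) / (2·(1/4)) = 31/20 m/s
check:
T_s = v_R/a_R = (31/20)/2 = 0.7750 s
reaction-phase robot travel = 1.5500·0.1000 = 0.1550 m
robot under decel: 1.5500²/(2·2.0000) = 0.6006 m
person approaches 1.0000·(0.1000+0.7750) = 0.8750 m
C+Z_d+Z_r = 0.2500+0.0300+0.0100 = 0.2900 m
sum ≈ 0.1550+0.6006+0.8750+0.2900 ≈ 1.9206 m = S ✓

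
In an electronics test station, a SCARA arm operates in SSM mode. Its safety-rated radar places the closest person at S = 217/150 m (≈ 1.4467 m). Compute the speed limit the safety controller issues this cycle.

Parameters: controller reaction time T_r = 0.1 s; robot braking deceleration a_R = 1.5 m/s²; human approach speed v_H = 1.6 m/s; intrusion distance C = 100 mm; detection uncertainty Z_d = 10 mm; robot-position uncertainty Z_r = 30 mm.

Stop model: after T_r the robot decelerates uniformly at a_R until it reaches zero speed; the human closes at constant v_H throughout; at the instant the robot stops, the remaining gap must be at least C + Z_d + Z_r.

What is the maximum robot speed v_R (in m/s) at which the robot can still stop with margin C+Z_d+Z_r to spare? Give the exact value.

quadratic (1/3)·v² + (7/6)·v + (-86/75) = 0
  disc = (7/6)² − 4·(1/3)·(-86/75) = 289/100 ; √disc = 17/10
  v_R = (−(7/6) + 17/10) / (2·(1/3)) = 4/5 m/s
check:
stop time T_s = (4/5)/(3/2) = 0.5333 s
reaction-phase robot travel = 0.8000·0.1000 = 0.0800 m
robot covers 0.8000·0.5333 − ½·1.5000·0.5333² = 0.2133 m while stopping
human over T_r+T_s: 1.6000·(0.1000+0.5333) = 1.0133 m
margins: 0.1000+0.0100+0.0300 = 0.1400 m
sum ≈ 0.0800+0.2133+1.0133+0.1400 ≈ 1.4467 m = S ✓

v_R_max = 4/5 m/s = 0.8000 m/s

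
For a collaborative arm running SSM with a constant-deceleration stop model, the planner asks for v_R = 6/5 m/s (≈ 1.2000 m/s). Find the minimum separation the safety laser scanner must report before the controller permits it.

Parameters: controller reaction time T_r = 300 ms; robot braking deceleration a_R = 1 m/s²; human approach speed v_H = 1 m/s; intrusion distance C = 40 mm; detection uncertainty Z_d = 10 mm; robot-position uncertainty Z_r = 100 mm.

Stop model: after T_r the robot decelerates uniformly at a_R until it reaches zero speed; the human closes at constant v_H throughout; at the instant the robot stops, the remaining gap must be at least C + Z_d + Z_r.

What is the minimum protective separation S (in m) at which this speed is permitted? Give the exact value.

braking lasts T_s = (6/5)/1 = 1.2000 s
reaction-phase robot travel = 1.2000·0.3000 = 0.3600 m
robot covers 1.2000·1.2000 − ½·1.0000·1.2000² = 0.7200 m while stopping
person approaches 1.0000·(0.3000+1.2000) = 1.5000 m
C+Z_d+Z_r = 0.0400+0.0100+0.1000 = 0.1500 m
S_min ≈ 0.3600+0.7200+1.5000+0.1500  ⇒  S_min = 273/100 m

S_min = 273/100 m = 2.7300 m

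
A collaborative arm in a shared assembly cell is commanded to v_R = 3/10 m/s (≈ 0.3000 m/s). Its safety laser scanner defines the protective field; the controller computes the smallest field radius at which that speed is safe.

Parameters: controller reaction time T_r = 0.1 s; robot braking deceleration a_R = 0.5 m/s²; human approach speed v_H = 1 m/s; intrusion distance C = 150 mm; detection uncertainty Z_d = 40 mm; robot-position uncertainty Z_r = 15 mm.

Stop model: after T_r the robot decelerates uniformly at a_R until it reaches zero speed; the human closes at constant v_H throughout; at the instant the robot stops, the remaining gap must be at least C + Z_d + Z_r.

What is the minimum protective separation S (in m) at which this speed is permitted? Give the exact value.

S_min = 41/40 m = 1.0250 m

stop time T_s = (3/10)/(1/2) = 0.6000 s
reaction-phase robot travel = 0.3000·0.1000 = 0.0300 m
robot covers 0.3000·0.6000 − ½·0.5000·0.6000² = 0.0900 m while stopping
human closes 1.0000·0.7000 = 0.7000 m
C+Z_d+Z_r = 0.1500+0.0400+0.0150 = 0.2050 m
S_min ≈ 0.0300+0.0900+0.7000+0.2050  ⇒  S_min = 41/40 m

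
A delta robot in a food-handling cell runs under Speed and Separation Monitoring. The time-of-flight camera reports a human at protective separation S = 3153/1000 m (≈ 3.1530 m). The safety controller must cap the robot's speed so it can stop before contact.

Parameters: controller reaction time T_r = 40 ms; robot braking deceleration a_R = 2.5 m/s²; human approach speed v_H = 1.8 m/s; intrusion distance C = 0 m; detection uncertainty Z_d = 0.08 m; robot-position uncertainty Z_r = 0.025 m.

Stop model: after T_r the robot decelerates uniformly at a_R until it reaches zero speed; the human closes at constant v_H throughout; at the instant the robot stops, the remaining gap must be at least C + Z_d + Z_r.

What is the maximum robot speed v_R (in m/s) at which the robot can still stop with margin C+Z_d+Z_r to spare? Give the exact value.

at the boundary: (1/5)·v² + (19/25)·v + (-372/125) = 0
  disc = (19/25)² − 4·(1/5)·(-372/125) = 1849/625 ; √disc = 43/25
  v_R = (−(19/25) + 43/25) / (2·(1/5)) = 12/5 m/s
check:
stop time T_s = (12/5)/(5/2) = 0.9600 s
robot covers v_R·T_r = 2.4000·0.0400 = 0.0960 m before braking
robot under decel: 2.4000²/(2·2.5000) = 1.1520 m
human over T_r+T_s: 1.8000·(0.0400+0.9600) = 1.8000 m
margins: 0.0000+0.0800+0.0250 = 0.1050 m
sum ≈ 0.0960+1.1520+1.8000+0.1050 ≈ 3.1530 m = S ✓

v_R_max = 12/5 m/s = 2.4000 m/s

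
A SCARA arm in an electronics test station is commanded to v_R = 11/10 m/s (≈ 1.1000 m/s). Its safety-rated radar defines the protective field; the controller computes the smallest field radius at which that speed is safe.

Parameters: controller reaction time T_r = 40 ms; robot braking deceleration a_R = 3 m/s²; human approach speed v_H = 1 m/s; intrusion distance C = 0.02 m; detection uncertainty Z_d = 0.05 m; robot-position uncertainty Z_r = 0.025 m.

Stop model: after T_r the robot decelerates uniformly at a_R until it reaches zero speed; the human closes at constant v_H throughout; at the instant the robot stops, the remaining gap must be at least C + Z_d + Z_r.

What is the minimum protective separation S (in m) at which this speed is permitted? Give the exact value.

S_min = 1121/1500 m = 0.7473 m

stop time T_s = (11/10)/3 = 0.3667 s
robot covers v_R·T_r = 1.1000·0.0400 = 0.0440 m before braking
robot under decel: 1.1000²/(2·3.0000) = 0.2017 m
human closes 1.0000·0.4067 = 0.4067 m
C+Z_d+Z_r = 0.0200+0.0500+0.0250 = 0.0950 m
S_min ≈ 0.0440+0.2017+0.4067+0.0950  ⇒  S_min = 1121/1500 m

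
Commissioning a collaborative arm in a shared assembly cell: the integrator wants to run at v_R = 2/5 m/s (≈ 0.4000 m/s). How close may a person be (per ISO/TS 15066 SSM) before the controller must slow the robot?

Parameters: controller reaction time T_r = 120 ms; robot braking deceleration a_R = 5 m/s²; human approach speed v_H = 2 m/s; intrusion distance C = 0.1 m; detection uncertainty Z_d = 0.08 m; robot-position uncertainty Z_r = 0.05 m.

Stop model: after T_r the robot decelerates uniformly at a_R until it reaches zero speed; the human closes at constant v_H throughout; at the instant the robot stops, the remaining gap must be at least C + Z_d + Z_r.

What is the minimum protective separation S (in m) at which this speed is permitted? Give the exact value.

S_min = 347/500 m = 0.6940 m

stop time T_s = (2/5)/5 = 0.0800 s
reaction-phase robot travel = 0.4000·0.1200 = 0.0480 m
braking distance = 0.4000²/(2·5.0000) = 0.0160 m
human closes 2.0000·0.2000 = 0.4000 m
margins: 0.1000+0.0800+0.0500 = 0.2300 m
S_min ≈ 0.0480+0.0160+0.4000+0.2300  ⇒  S_min = 347/500 m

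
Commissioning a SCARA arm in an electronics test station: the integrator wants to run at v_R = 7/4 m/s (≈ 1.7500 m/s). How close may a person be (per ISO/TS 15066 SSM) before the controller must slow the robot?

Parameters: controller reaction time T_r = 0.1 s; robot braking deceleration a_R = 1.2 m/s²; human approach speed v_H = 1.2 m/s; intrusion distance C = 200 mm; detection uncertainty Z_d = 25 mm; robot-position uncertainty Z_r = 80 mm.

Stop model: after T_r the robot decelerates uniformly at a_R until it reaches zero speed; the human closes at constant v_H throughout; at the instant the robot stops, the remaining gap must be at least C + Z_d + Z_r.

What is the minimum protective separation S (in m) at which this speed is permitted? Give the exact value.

S_min = 3481/960 m = 3.6260 m

stop time T_s = (7/4)/(6/5) = 1.4583 s
reaction-phase robot travel = 1.7500·0.1000 = 0.1750 m
braking distance = 1.7500²/(2·1.2000) = 1.2760 m
human over T_r+T_s: 1.2000·(0.1000+1.4583) = 1.8700 m
C+Z_d+Z_r = 0.2000+0.0250+0.0800 = 0.3050 m
S_min ≈ 0.1750+1.2760+1.8700+0.3050  ⇒  S_min = 3481/960 m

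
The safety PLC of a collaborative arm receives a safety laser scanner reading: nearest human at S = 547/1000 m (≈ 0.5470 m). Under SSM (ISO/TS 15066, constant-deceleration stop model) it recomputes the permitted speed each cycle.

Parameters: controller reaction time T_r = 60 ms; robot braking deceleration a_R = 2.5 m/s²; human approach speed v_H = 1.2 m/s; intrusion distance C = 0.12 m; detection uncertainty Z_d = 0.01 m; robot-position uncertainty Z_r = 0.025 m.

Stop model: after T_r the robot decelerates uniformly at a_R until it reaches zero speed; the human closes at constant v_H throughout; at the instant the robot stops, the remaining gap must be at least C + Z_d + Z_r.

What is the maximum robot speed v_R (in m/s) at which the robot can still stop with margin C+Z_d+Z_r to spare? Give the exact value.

v_R_max = 1/2 m/s = 0.5000 m/s

at the boundary: (1/5)·v² + (27/50)·v + (-8/25) = 0
  disc = (27/50)² − 4·(1/5)·(-8/25) = 1369/2500 ; √disc = 37/50
  v_R = (−(27/50) + 37/50) / (2·(1/5)) = 1/2 m/s
check:
stop time T_s = (1/2)/(5/2) = 0.2000 s
reaction-phase robot travel = 0.5000·0.0600 = 0.0300 m
braking distance = 0.5000²/(2·2.5000) = 0.0500 m
person approaches 1.2000·(0.0600+0.2000) = 0.3120 m
residual clearance needed = 0.1200+0.0100+0.0250 = 0.1550 m
sum ≈ 0.0300+0.0500+0.3120+0.1550 ≈ 0.5470 m = S ✓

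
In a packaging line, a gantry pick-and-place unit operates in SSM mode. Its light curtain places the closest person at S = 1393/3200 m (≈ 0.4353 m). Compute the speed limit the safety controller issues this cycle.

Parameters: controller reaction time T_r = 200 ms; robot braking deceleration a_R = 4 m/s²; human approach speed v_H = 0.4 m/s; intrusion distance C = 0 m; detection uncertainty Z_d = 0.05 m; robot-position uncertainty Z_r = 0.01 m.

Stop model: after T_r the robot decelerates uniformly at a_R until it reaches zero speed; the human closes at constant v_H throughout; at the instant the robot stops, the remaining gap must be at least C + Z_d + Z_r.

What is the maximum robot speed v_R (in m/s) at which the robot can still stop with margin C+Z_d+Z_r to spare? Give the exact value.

v_R_max = 3/4 m/s = 0.7500 m/s

collect terms ⇒ (1/8)·v_R² + (3/10)·v_R + (-189/640) = 0
  disc = (3/10)² − 4·(1/8)·(-189/640) = 1521/6400 ; √disc = 39/80
  v_R = (−(3/10) + 39/80) / (2·(1/8)) = 3/4 m/s
check:
braking lasts T_s = (3/4)/4 = 0.1875 s
reaction-phase robot travel = 0.7500·0.2000 = 0.1500 m
robot under decel: 0.7500²/(2·4.0000) = 0.0703 m
person approaches 0.4000·(0.2000+0.1875) = 0.1550 m
residual clearance needed = 0.0000+0.0500+0.0100 = 0.0600 m
sum ≈ 0.1500+0.0703+0.1550+0.0600 ≈ 0.4353 m = S ✓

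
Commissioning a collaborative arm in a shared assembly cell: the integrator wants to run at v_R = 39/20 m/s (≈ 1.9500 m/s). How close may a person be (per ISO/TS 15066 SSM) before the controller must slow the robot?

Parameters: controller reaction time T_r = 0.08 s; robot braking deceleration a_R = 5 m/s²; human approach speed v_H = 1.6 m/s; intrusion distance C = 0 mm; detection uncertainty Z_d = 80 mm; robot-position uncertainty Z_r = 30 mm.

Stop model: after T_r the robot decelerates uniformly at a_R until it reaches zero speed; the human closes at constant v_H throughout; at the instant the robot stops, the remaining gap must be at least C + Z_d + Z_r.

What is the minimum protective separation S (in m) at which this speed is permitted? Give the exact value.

T_s = v_R/a_R = (39/20)/5 = 0.3900 s
robot covers v_R·T_r = 1.9500·0.0800 = 0.1560 m before braking
robot covers 1.9500·0.3900 − ½·5.0000·0.3900² = 0.3802 m while stopping
person approaches 1.6000·(0.0800+0.3900) = 0.7520 m
C+Z_d+Z_r = 0.0000+0.0800+0.0300 = 0.1100 m
S_min ≈ 0.1560+0.3802+0.7520+0.1100  ⇒  S_min = 5593/4000 m

S_min = 5593/4000 m = 1.3982 m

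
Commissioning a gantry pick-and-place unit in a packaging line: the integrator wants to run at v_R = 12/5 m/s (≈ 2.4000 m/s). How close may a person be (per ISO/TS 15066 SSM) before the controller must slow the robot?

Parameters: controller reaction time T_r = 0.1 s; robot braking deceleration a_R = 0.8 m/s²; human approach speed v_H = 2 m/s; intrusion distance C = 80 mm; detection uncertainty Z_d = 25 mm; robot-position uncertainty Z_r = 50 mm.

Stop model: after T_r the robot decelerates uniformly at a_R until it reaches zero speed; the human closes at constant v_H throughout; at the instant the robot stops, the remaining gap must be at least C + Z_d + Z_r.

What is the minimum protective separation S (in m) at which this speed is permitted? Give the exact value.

S_min = 2039/200 m = 10.1950 m

braking lasts T_s = (12/5)/(4/5) = 3.0000 s
reaction-phase robot travel = 2.4000·0.1000 = 0.2400 m
braking distance = 2.4000²/(2·0.8000) = 3.6000 m
human closes 2.0000·3.1000 = 6.2000 m
margins: 0.0800+0.0250+0.0500 = 0.1550 m
S_min ≈ 0.2400+3.6000+6.2000+0.1550  ⇒  S_min = 2039/200 m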